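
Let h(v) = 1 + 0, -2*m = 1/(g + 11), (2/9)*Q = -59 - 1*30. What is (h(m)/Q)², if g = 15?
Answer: 4/641601 ≈ 6.2344e-6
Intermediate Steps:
Q = -801/2 (Q = 9*(-59 - 1*30)/2 = 9*(-59 - 30)/2 = (9/2)*(-89) = -801/2 ≈ -400.50)
m = -1/52 (m = -1/(2*(15 + 11)) = -½/26 = -½*1/26 = -1/52 ≈ -0.019231)
h(v) = 1
(h(m)/Q)² = (1/(-801/2))² = (1*(-2/801))² = (-2/801)² = 4/641601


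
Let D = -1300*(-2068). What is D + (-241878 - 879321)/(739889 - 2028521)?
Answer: 1154786463333/429544 ≈ 2.6884e+6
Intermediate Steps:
D = 2688400
D + (-241878 - 879321)/(739889 - 2028521) = 2688400 + (-241878 - 879321)/(739889 - 2028521) = 2688400 - 1121199/(-1288632) = 2688400 - 1121199*(-1/1288632) = 2688400 + 373733/429544 = 1154786463333/429544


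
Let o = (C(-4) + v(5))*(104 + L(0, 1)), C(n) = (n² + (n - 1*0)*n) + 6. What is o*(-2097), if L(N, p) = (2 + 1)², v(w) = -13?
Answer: -5924025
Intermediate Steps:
C(n) = 6 + 2*n² (C(n) = (n² + (n + 0)*n) + 6 = (n² + n*n) + 6 = (n² + n²) + 6 = 2*n² + 6 = 6 + 2*n²)
L(N, p) = 9 (L(N, p) = 3² = 9)
o = 2825 (o = ((6 + 2*(-4)²) - 13)*(104 + 9) = ((6 + 2*16) - 13)*113 = ((6 + 32) - 13)*113 = (38 - 13)*113 = 25*113 = 2825)
o*(-2097) = 2825*(-2097) = -5924025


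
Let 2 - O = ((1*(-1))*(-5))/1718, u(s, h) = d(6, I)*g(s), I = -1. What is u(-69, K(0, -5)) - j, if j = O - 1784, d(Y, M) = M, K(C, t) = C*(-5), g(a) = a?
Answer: 3180023/1718 ≈ 1851.0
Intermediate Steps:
K(C, t) = -5*C
u(s, h) = -s
O = 3431/1718 (O = 2 - (1*(-1))*(-5)/1718 = 2 - (-1*(-5))/1718 = 2 - 5/1718 = 3431/1718 ≈ 1.9971)
j = -3061481/1718 (j = 3431/1718 - 1784 = -3061481/1718 ≈ -1782.0)
u(-69, K(0, -5)) - j = -1*(-69) - 1*(-3061481/1718) = 69 + 3061481/1718 = 3180023/1718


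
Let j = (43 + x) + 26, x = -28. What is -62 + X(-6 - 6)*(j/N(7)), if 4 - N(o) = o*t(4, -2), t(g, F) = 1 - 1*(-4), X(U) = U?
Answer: -1430/31 ≈ -46.129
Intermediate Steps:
j = 41 (j = (43 - 28) + 26 = 15 + 26 = 41)
t(g, F) = 5 (t(g, F) = 1 + 4 = 5)
N(o) = 4 - 5*o (N(o) = 4 - o*5 = 4 - 5*o)
-62 + X(-6 - 6)*(j/N(7)) = -62 + (-6 - 6)*(41/(4 - 5*7)) = -62 - 492/(4 - 35) = -62 - 492/(-31) = -62 - 492*(-1)/31 = -62 - 12*(-41/31) = -62 + 492/31 = -1430/31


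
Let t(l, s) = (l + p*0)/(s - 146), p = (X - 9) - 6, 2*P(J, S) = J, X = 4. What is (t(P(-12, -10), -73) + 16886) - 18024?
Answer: -83072/73 ≈ -1138.0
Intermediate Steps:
P(J, S) = J/2
p = -11 (p = (4 - 9) - 6 = -5 - 6 = -11)
t(l, s) = l/(-146 + s) (t(l, s) = (l - 11*0)/(s - 146) = (l + 0)/(-146 + s) = l/(-146 + s))
(t(P(-12, -10), -73) + 16886) - 18024 = (((1/2)*(-12))/(-146 - 73) + 16886) - 18024 = (-6/(-219) + 16886) - 18024 = (-6*(-1/219) + 16886) - 18024 = (2/73 + 16886) - 18024 = 1232680/73 - 18024 = -83072/73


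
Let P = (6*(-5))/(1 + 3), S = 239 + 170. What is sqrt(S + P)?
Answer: sqrt(1606)/2 ≈ 20.037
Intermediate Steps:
S = 409
P = -15/2 (P = -30/4 = -30*1/4 = -15/2 ≈ -7.5000)
sqrt(S + P) = sqrt(409 - 15/2) = sqrt(803/2) = sqrt(1606)/2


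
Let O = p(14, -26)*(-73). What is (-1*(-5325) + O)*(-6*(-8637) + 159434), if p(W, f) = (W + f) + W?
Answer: 1094094824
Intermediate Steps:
p(W, f) = f + 2*W
O = -146 (O = (-26 + 2*14)*(-73) = (-26 + 28)*(-73) = 2*(-73) = -146)
(-1*(-5325) + O)*(-6*(-8637) + 159434) = (-1*(-5325) - 146)*(-6*(-8637) + 159434) = (5325 - 146)*(51822 + 159434) = 5179*211256 = 1094094824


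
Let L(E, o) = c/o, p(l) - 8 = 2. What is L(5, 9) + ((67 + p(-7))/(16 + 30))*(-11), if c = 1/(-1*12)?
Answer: -45761/2484 ≈ -18.422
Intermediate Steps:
p(l) = 10 (p(l) = 8 + 2 = 10)
c = -1/12 (c = 1/(-12) = -1/12 ≈ -0.083333)
L(E, o) = -1/(12*o)
L(5, 9) + ((67 + p(-7))/(16 + 30))*(-11) = -1/12/9 + ((67 + 10)/(16 + 30))*(-11) = -1/12*⅑ + (77/46)*(-11) = -1/108 + (77*(1/46))*(-11) = -1/108 + (77/46)*(-11) = -1/108 - 847/46 = -45761/2484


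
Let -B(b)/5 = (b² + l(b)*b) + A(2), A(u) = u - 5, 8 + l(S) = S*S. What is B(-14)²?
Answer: 148718025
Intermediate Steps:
l(S) = -8 + S² (l(S) = -8 + S*S = -8 + S²)
A(u) = -5 + u
B(b) = 15 - 5*b² - 5*b*(-8 + b²) (B(b) = -5*((b² + (-8 + b²)*b) + (-5 + 2)) = -5*((b² + b*(-8 + b²)) - 3) = -5*(-3 + b² + b*(-8 + b²)) = 15 - 5*b² - 5*b*(-8 + b²))
B(-14)² = (15 - 5*(-14)² - 5*(-14)*(-8 + (-14)²))² = (15 - 5*196 - 5*(-14)*(-8 + 196))² = (15 - 980 - 5*(-14)*188)² = (15 - 980 + 13160)² = 12195² = 148718025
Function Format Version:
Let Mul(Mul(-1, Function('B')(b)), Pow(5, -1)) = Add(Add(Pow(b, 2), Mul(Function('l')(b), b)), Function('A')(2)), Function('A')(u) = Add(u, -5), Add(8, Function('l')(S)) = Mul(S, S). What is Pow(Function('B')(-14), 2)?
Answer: 148718025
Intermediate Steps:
Function('l')(S) = Add(-8, Pow(S, 2)) (Function('l')(S) = Add(-8, Mul(S, S)) = Add(-8, Pow(S, 2)))
Function('A')(u) = Add(-5, u)
Function('B')(b) = Add(15, Mul(-5, Pow(b, 2)), Mul(-5, b, Add(-8, Pow(b, 2)))) (Function('B')(b) = Mul(-5, Add(Add(Pow(b, 2), Mul(Add(-8, Pow(b, 2)), b)), Add(-5, 2))) = Mul(-5, Add(Add(Pow(b, 2), Mul(b, Add(-8, Pow(b, 2)))), -3)) = Mul(-5, Add(-3, Pow(b, 2), Mul(b, Add(-8, Pow(b, 2))))) = Add(15, Mul(-5, Pow(b, 2)), Mul(-5, b, Add(-8, Pow(b, 2)))))
Pow(Function('B')(-14), 2) = Pow(Add(15, Mul(-5, Pow(-14, 2)), Mul(-5, -14, Add(-8, Pow(-14, 2)))), 2) = Pow(Add(15, Mul(-5, 196), Mul(-5, -14, Add(-8, 196))), 2) = Pow(Add(15, -980, Mul(-5, -14, 188)), 2) = Pow(Add(15, -980, 13160), 2) = Pow(12195, 2) = 148718025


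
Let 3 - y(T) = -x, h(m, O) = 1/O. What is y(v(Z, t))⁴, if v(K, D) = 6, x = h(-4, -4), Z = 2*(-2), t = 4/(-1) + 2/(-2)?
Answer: 14641/256 ≈ 57.191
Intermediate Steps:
t = -5 (t = 4*(-1) + 2*(-½) = -4 - 1 = -5)
Z = -4
x = -¼ (x = 1/(-4) = -¼ ≈ -0.25000)
y(T) = 11/4 (y(T) = 3 - (-1)*(-1)/4 = 3 - 1*¼ = 3 - ¼ = 11/4)
y(v(Z, t))⁴ = (11/4)⁴ = 14641/256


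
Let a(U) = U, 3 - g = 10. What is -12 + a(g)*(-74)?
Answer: 506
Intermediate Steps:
g = -7 (g = 3 - 1*10 = 3 - 10 = -7)
-12 + a(g)*(-74) = -12 - 7*(-74) = -12 + 518 = 506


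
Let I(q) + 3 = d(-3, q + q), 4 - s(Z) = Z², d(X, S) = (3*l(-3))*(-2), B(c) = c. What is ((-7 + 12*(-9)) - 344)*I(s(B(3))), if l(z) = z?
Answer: -6885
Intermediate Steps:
d(X, S) = 18 (d(X, S) = (3*(-3))*(-2) = -9*(-2) = 18)
s(Z) = 4 - Z²
I(q) = 15 (I(q) = -3 + 18 = 15)
((-7 + 12*(-9)) - 344)*I(s(B(3))) = ((-7 + 12*(-9)) - 344)*15 = ((-7 - 108) - 344)*15 = (-115 - 344)*15 = -459*15 = -6885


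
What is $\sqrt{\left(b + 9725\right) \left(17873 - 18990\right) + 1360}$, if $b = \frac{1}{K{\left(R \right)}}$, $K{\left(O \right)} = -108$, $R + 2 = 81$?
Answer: $\frac{i \sqrt{3519111309}}{18} \approx 3295.7 i$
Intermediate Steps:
$R = 79$ ($R = -2 + 81 = 79$)
$b = - \frac{1}{108}$ ($b = \frac{1}{-108} = - \frac{1}{108} \approx -0.0092593$)
$\sqrt{\left(b + 9725\right) \left(17873 - 18990\right) + 1360} = \sqrt{\left(- \frac{1}{108} + 9725\right) \left(17873 - 18990\right) + 1360} = \sqrt{\frac{1050299}{108} \left(-1117\right) + 1360} = \sqrt{- \frac{1173183983}{108} + 1360} = \sqrt{- \frac{1173037103}{108}} = \frac{i \sqrt{3519111309}}{18}$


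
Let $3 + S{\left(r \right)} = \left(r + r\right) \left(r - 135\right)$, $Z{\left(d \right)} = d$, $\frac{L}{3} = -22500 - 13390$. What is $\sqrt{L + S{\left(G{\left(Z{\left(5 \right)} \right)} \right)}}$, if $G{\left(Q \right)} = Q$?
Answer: $i \sqrt{108973} \approx 330.11 i$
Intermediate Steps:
$L = -107670$ ($L = 3 \left(-22500 - 13390\right) = 3 \left(-35890\right) = -107670$)
$S{\left(r \right)} = -3 + 2 r \left(-135 + r\right)$ ($S{\left(r \right)} = -3 + \left(r + r\right) \left(r - 135\right) = -3 + 2 r \left(-135 + r\right)$)
$\sqrt{L + S{\left(G{\left(Z{\left(5 \right)} \right)} \right)}} = \sqrt{-107670 - \left(1353 - 50\right)} = \sqrt{-107670 - 1303} = \sqrt{-108973} = i \sqrt{108973}$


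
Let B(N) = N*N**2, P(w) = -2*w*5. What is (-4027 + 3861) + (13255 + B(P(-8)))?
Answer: 525089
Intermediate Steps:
P(w) = -10*w
B(N) = N**3
(-4027 + 3861) + (13255 + B(P(-8))) = (-4027 + 3861) + (13255 + (-10*(-8))**3) = -166 + (13255 + 80**3) = -166 + (13255 + 512000) = -166 + 525255 = 525089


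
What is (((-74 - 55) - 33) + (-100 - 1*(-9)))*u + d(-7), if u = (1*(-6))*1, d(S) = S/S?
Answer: 1519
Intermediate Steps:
d(S) = 1
u = -6 (u = -6*1 = -6)
(((-74 - 55) - 33) + (-100 - 1*(-9)))*u + d(-7) = (((-74 - 55) - 33) + (-100 - 1*(-9)))*(-6) + 1 = ((-129 - 33) + (-100 + 9))*(-6) + 1 = (-162 - 91)*(-6) + 1 = -253*(-6) + 1 = 1518 + 1 = 1519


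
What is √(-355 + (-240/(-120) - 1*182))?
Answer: I*√535 ≈ 23.13*I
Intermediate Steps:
√(-355 + (-240/(-120) - 1*182)) = √(-355 + (-240*(-1/120) - 182)) = √(-355 + (2 - 182)) = √(-355 - 180) = √(-535) = I*√535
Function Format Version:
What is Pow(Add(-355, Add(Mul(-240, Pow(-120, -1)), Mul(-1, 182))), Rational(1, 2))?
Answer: Mul(I, Pow(535, Rational(1, 2))) ≈ Mul(23.130, I)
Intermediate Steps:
Pow(Add(-355, Add(Mul(-240, Pow(-120, -1)), Mul(-1, 182))), Rational(1, 2)) = Pow(Add(-355, Add(Mul(-240, Rational(-1, 120)), -182)), Rational(1, 2)) = Pow(Add(-355, Add(2, -182)), Rational(1, 2)) = Pow(Add(-355, -180), Rational(1, 2)) = Pow(-535, Rational(1, 2)) = Mul(I, Pow(535, Rational(1, 2)))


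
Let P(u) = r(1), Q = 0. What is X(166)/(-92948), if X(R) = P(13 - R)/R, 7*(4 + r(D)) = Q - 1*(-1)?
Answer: 27/108005576 ≈ 2.4999e-7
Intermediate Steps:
r(D) = -27/7 (r(D) = -4 + (0 - 1*(-1))/7 = -4 + (0 + 1)/7 = -4 + (1/7)*1 = -4 + 1/7 = -27/7)
P(u) = -27/7
X(R) = -27/(7*R)
X(166)/(-92948) = -27/7/166/(-92948) = -27/7*1/166*(-1/92948) = -27/1162*(-1/92948) = 27/108005576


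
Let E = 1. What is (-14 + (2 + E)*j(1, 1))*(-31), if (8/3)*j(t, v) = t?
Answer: 3193/8 ≈ 399.13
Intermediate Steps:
j(t, v) = 3*t/8
(-14 + (2 + E)*j(1, 1))*(-31) = (-14 + (2 + 1)*((3/8)*1))*(-31) = (-14 + 3*(3/8))*(-31) = (-14 + 9/8)*(-31) = -103/8*(-31) = 3193/8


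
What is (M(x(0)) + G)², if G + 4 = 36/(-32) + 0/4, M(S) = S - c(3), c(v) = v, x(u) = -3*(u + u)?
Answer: 4225/64 ≈ 66.016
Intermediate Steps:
x(u) = -6*u
M(S) = -3 + S (M(S) = S - 1*3 = S - 3 = -3 + S)
G = -41/8 (G = -4 + (36/(-32) + 0/4) = -4 + (36*(-1/32) + 0*(¼)) = -4 + (-9/8 + 0) = -4 - 9/8 = -41/8 ≈ -5.1250)
(M(x(0)) + G)² = ((-3 - 6*0) - 41/8)² = ((-3 + 0) - 41/8)² = (-3 - 41/8)² = (-65/8)² = 4225/64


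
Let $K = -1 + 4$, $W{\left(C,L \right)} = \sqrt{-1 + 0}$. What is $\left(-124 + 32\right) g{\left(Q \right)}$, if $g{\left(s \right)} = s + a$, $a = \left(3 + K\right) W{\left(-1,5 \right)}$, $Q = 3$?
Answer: $-276 - 552 i \approx -276.0 - 552.0 i$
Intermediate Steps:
$W{\left(C,L \right)} = i$ ($W{\left(C,L \right)} = \sqrt{-1} = i$)
$K = 3$
$a = 6 i$ ($a = \left(3 + 3\right) i = 6 i \approx 6.0 i$)
$g{\left(s \right)} = s + 6 i$
$\left(-124 + 32\right) g{\left(Q \right)} = \left(-124 + 32\right) \left(3 + 6 i\right) = - 92 \left(3 + 6 i\right) = -276 - 552 i$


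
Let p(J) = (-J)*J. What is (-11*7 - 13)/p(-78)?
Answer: 5/338 ≈ 0.014793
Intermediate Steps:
p(J) = -J²
(-11*7 - 13)/p(-78) = (-11*7 - 13)/((-1*(-78)²)) = (-77 - 13)/((-1*6084)) = -90/(-6084) = -90*(-1/6084) = 5/338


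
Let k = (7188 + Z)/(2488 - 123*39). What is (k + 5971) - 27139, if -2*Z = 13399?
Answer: -97754801/4618 ≈ -21168.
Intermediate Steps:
Z = -13399/2 (Z = -1/2*13399 = -13399/2 ≈ -6699.5)
k = -977/4618 (k = (7188 - 13399/2)/(2488 - 123*39) = 977/(2*(2488 - 4797)) = (977/2)/(-2309) = (977/2)*(-1/2309) = -977/4618 ≈ -0.21156)
(k + 5971) - 27139 = (-977/4618 + 5971) - 27139 = 27573101/4618 - 27139 = -97754801/4618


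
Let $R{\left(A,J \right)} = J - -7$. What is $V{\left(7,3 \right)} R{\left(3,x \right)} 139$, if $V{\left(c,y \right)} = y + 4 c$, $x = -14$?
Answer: $-30163$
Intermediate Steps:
$R{\left(A,J \right)} = 7 + J$ ($R{\left(A,J \right)} = J + 7 = 7 + J$)
$V{\left(7,3 \right)} R{\left(3,x \right)} 139 = \left(3 + 4 \cdot 7\right) \left(7 - 14\right) 139 = \left(3 + 28\right) \left(-7\right) 139 = 31 \left(-7\right) 139 = \left(-217\right) 139 = -30163$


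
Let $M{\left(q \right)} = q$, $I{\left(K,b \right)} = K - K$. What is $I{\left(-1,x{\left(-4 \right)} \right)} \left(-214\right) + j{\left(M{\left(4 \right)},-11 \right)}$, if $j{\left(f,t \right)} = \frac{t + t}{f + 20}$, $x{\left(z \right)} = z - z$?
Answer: $- \frac{11}{12} \approx -0.91667$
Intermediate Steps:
$x{\left(z \right)} = 0$
$I{\left(K,b \right)} = 0$
$j{\left(f,t \right)} = \frac{2 t}{20 + f}$
$I{\left(-1,x{\left(-4 \right)} \right)} \left(-214\right) + j{\left(M{\left(4 \right)},-11 \right)} = 0 \left(-214\right) + 2 \left(-11\right) \frac{1}{20 + 4} = 0 + 2 \left(-11\right) \frac{1}{24} = 0 - \frac{11}{12} = - \frac{11}{12}$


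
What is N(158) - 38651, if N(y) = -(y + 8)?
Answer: -38817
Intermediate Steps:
N(y) = -8 - y (N(y) = -(8 + y) = -8 - y)
N(158) - 38651 = (-8 - 1*158) - 38651 = (-8 - 158) - 38651 = -166 - 38651 = -38817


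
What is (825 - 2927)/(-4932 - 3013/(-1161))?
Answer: 2440422/5723039 ≈ 0.42642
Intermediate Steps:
(825 - 2927)/(-4932 - 3013/(-1161)) = -2102/(-4932 - 3013*(-1/1161)) = -2102/(-4932 + 3013/1161) = -2102/(-5723039/1161) = -2102*(-1161/5723039) = 2440422/5723039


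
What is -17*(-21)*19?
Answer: 6783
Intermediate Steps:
-17*(-21)*19 = 357*19 = 6783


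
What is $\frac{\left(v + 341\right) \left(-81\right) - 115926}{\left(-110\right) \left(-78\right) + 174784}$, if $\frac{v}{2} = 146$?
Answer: $- \frac{167199}{183364} \approx -0.91184$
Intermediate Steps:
$v = 292$ ($v = 2 \cdot 146 = 292$)
$\frac{\left(v + 341\right) \left(-81\right) - 115926}{\left(-110\right) \left(-78\right) + 174784} = \frac{\left(292 + 341\right) \left(-81\right) - 115926}{\left(-110\right) \left(-78\right) + 174784} = \frac{633 \left(-81\right) - 115926}{8580 + 174784} = \frac{-51273 - 115926}{183364} = \left(-167199\right) \frac{1}{183364} = - \frac{167199}{183364}$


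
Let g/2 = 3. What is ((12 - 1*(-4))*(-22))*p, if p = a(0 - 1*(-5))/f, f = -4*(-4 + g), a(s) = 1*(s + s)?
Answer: 440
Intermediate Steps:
g = 6 (g = 2*3 = 6)
a(s) = 2*s (a(s) = 1*(2*s) = 2*s)
f = -8 (f = -4*(-4 + 6) = -4*2 = -8)
p = -5/4 (p = (2*(0 - 1*(-5)))/(-8) = -(0 + 5)/4 = -5/4 ≈ -1.2500)
((12 - 1*(-4))*(-22))*p = ((12 - 1*(-4))*(-22))*(-5/4) = ((12 + 4)*(-22))*(-5/4) = (16*(-22))*(-5/4) = -352*(-5/4) = 440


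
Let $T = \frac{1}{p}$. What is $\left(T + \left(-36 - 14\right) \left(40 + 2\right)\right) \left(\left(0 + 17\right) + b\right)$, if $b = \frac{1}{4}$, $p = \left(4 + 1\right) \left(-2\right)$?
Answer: $- \frac{1449069}{40} \approx -36227.0$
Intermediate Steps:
$p = -10$ ($p = 5 \left(-2\right) = -10$)
$b = \frac{1}{4} \approx 0.25$
$T = - \frac{1}{10}$ ($T = \frac{1}{-10} = - \frac{1}{10} \approx -0.1$)
$\left(T + \left(-36 - 14\right) \left(40 + 2\right)\right) \left(\left(0 + 17\right) + b\right) = \left(- \frac{1}{10} + \left(-36 - 14\right) \left(40 + 2\right)\right) \left(\left(0 + 17\right) + \frac{1}{4}\right) = \left(- \frac{1}{10} - 2100\right) \left(17 + \frac{1}{4}\right) = \left(- \frac{1}{10} - 2100\right) \frac{69}{4} = \left(- \frac{21001}{10}\right) \frac{69}{4} = - \frac{1449069}{40}$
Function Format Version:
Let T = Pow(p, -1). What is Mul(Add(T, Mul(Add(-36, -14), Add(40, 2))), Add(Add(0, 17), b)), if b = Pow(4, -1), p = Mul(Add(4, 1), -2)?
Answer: Rational(-1449069, 40) ≈ -36227.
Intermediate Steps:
p = -10 (p = Mul(5, -2) = -10)
b = Rational(1, 4) ≈ 0.25000
T = Rational(-1, 10) (T = Pow(-10, -1) = Rational(-1, 10) ≈ -0.10000)
Mul(Add(T, Mul(Add(-36, -14), Add(40, 2))), Add(Add(0, 17), b)) = Mul(Add(Rational(-1, 10), Mul(Add(-36, -14), Add(40, 2))), Add(Add(0, 17), Rational(1, 4))) = Mul(Add(Rational(-1, 10), Mul(-50, 42)), Add(17, Rational(1, 4))) = Mul(Add(Rational(-1, 10), -2100), Rational(69, 4)) = Mul(Rational(-21001, 10), Rational(69, 4)) = Rational(-1449069, 40)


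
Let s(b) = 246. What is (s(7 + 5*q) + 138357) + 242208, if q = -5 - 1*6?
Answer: 380811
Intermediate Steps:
q = -11 (q = -5 - 6 = -11)
(s(7 + 5*q) + 138357) + 242208 = (246 + 138357) + 242208 = 138603 + 242208 = 380811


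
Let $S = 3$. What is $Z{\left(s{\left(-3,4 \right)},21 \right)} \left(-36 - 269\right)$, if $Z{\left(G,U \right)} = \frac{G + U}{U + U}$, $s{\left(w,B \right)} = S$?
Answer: $- \frac{1220}{7} \approx -174.29$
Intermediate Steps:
$s{\left(w,B \right)} = 3$
$Z{\left(G,U \right)} = \frac{G + U}{2 U}$
$Z{\left(s{\left(-3,4 \right)},21 \right)} \left(-36 - 269\right) = \frac{3 + 21}{2 \cdot 21} \left(-36 - 269\right) = \frac{1}{2} \cdot \frac{1}{21} \cdot 24 \left(-305\right) = \frac{4}{7} \left(-305\right) = - \frac{1220}{7}$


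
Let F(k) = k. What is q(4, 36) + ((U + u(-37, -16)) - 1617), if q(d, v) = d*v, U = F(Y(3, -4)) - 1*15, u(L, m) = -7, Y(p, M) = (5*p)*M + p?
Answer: -1552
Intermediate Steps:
Y(p, M) = p + 5*M*p (Y(p, M) = 5*M*p + p = p + 5*M*p)
U = -72 (U = 3*(1 + 5*(-4)) - 1*15 = 3*(1 - 20) - 15 = 3*(-19) - 15 = -57 - 15 = -72)
q(4, 36) + ((U + u(-37, -16)) - 1617) = 4*36 + ((-72 - 7) - 1617) = 144 + (-79 - 1617) = 144 - 1696 = -1552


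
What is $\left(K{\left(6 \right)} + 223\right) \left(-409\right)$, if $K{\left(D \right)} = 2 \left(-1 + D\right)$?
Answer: $-95297$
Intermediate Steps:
$K{\left(D \right)} = -2 + 2 D$
$\left(K{\left(6 \right)} + 223\right) \left(-409\right) = \left(\left(-2 + 2 \cdot 6\right) + 223\right) \left(-409\right) = \left(\left(-2 + 12\right) + 223\right) \left(-409\right) = \left(10 + 223\right) \left(-409\right) = 233 \left(-409\right) = -95297$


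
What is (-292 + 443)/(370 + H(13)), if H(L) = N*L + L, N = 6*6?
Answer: 151/851 ≈ 0.17744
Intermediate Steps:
N = 36
H(L) = 37*L (H(L) = 36*L + L = 37*L)
(-292 + 443)/(370 + H(13)) = (-292 + 443)/(370 + 37*13) = 151/(370 + 481) = 151/851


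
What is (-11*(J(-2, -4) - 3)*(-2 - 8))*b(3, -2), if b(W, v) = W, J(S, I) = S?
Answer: -1650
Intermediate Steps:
(-11*(J(-2, -4) - 3)*(-2 - 8))*b(3, -2) = -11*(-2 - 3)*(-2 - 8)*3 = -(-55)*(-10)*3 = -11*50*3 = -550*3 = -1650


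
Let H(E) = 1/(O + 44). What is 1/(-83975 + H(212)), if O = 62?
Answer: -106/8901349 ≈ -1.1908e-5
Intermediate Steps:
H(E) = 1/106 (H(E) = 1/(62 + 44) = 1/106)
1/(-83975 + H(212)) = 1/(-83975 + 1/106) = 1/(-8901349/106) = -106/8901349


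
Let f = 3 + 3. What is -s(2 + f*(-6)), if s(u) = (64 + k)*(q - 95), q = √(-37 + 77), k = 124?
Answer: 17860 - 376*√10 ≈ 16671.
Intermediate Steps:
q = 2*√10 (q = √40 = 2*√10 ≈ 6.3246)
f = 6
s(u) = -17860 + 376*√10 (s(u) = (64 + 124)*(2*√10 - 95) = 188*(-95 + 2*√10) = -17860 + 376*√10)
-s(2 + f*(-6)) = -(-17860 + 376*√10) = 17860 - 376*√10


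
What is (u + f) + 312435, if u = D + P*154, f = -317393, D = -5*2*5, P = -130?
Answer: -25028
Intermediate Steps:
D = -50 (D = -10*5 = -50)
u = -20070 (u = -50 - 130*154 = -50 - 20020 = -20070)
(u + f) + 312435 = (-20070 - 317393) + 312435 = -337463 + 312435 = -25028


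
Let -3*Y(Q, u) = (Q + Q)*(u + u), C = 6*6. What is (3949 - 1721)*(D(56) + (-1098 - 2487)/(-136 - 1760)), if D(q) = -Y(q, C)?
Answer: 946906127/158 ≈ 5.9931e+6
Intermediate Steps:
C = 36
Y(Q, u) = -4*Q*u/3 (Y(Q, u) = -(Q + Q)*(u + u)/3 = -2*Q*2*u/3 = -4*Q*u/3)
D(q) = 48*q (D(q) = -(-4)*q*36/3 = -(-48)*q = 48*q)
(3949 - 1721)*(D(56) + (-1098 - 2487)/(-136 - 1760)) = (3949 - 1721)*(48*56 + (-1098 - 2487)/(-136 - 1760)) = 2228*(2688 - 3585/(-1896)) = 2228*(2688 - 3585*(-1/1896)) = 2228*(2688 + 1195/632) = 2228*(1700011/632) = 946906127/158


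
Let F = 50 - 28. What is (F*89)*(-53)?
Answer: -103774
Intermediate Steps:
F = 22
(F*89)*(-53) = (22*89)*(-53) = 1958*(-53) = -103774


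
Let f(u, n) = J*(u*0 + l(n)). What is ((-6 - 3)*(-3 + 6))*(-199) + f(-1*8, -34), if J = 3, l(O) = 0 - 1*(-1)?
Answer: 5376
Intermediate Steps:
l(O) = 1 (l(O) = 0 + 1 = 1)
f(u, n) = 3 (f(u, n) = 3*(u*0 + 1) = 3*(0 + 1) = 3*1 = 3)
((-6 - 3)*(-3 + 6))*(-199) + f(-1*8, -34) = ((-6 - 3)*(-3 + 6))*(-199) + 3 = -9*3*(-199) + 3 = -27*(-199) + 3 = 5373 + 3 = 5376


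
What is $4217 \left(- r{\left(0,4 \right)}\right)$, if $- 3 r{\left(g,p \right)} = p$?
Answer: $\frac{16868}{3} \approx 5622.7$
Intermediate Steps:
$r{\left(g,p \right)} = - \frac{p}{3}$
$4217 \left(- r{\left(0,4 \right)}\right) = 4217 \left(- \frac{\left(-1\right) 4}{3}\right) = 4217 \left(\left(-1\right) \left(- \frac{4}{3}\right)\right) = 4217 \cdot \frac{4}{3} = \frac{16868}{3}$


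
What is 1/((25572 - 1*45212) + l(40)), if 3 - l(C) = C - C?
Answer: -1/19637 ≈ -5.0924e-5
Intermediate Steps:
l(C) = 3 (l(C) = 3 - (C - C) = 3 - 1*0 = 3 + 0 = 3)
1/((25572 - 1*45212) + l(40)) = 1/((25572 - 1*45212) + 3) = 1/((25572 - 45212) + 3) = 1/(-19640 + 3) = 1/(-19637) = -1/19637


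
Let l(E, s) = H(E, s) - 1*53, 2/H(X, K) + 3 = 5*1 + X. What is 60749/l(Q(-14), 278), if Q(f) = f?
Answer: -364494/319 ≈ -1142.6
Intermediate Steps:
H(X, K) = 2/(2 + X) (H(X, K) = 2/(-3 + (5*1 + X)) = 2/(-3 + (5 + X)) = 2/(2 + X))
l(E, s) = -53 + 2/(2 + E) (l(E, s) = 2/(2 + E) - 1*53 = 2/(2 + E) - 53 = -53 + 2/(2 + E))
60749/l(Q(-14), 278) = 60749/(((-104 - 53*(-14))/(2 - 14))) = 60749/(((-104 + 742)/(-12))) = 60749/((-1/12*638)) = 60749/(-319/6) = 60749*(-6/319) = -364494/319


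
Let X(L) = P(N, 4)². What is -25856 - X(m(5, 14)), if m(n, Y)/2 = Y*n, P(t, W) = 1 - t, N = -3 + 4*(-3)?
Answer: -26112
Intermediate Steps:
N = -15 (N = -3 - 12 = -15)
m(n, Y) = 2*Y*n (m(n, Y) = 2*(Y*n) = 2*Y*n)
X(L) = 256 (X(L) = (1 - 1*(-15))² = (1 + 15)² = 16² = 256)
-25856 - X(m(5, 14)) = -25856 - 1*256 = -25856 - 256 = -26112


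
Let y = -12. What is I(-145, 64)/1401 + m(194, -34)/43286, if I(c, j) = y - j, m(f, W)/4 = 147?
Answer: -1232974/30321843 ≈ -0.040663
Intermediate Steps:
m(f, W) = 588 (m(f, W) = 4*147 = 588)
I(c, j) = -12 - j
I(-145, 64)/1401 + m(194, -34)/43286 = (-12 - 1*64)/1401 + 588/43286 = (-12 - 64)*(1/1401) + 588*(1/43286) = -76*1/1401 + 294/21643 = -76/1401 + 294/21643 = -1232974/30321843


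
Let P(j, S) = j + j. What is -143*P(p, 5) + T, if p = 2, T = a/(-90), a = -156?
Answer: -8554/15 ≈ -570.27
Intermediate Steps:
T = 26/15 (T = -156/(-90) = -156*(-1/90) = 26/15 ≈ 1.7333)
P(j, S) = 2*j
-143*P(p, 5) + T = -286*2 + 26/15 = -143*4 + 26/15 = -572 + 26/15 = -8554/15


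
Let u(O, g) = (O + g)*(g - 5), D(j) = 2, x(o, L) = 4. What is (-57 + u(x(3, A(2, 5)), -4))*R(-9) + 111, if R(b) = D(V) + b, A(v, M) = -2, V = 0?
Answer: 510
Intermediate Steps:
R(b) = 2 + b
u(O, g) = (-5 + g)*(O + g) (u(O, g) = (O + g)*(-5 + g) = (-5 + g)*(O + g))
(-57 + u(x(3, A(2, 5)), -4))*R(-9) + 111 = (-57 + ((-4)**2 - 5*4 - 5*(-4) + 4*(-4)))*(2 - 9) + 111 = (-57 + (16 - 20 + 20 - 16))*(-7) + 111 = (-57 + 0)*(-7) + 111 = -57*(-7) + 111 = 399 + 111 = 510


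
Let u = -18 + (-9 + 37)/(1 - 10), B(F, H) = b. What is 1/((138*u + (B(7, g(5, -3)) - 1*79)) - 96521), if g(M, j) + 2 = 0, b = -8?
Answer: -3/298564 ≈ -1.0048e-5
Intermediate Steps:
g(M, j) = -2 (g(M, j) = -2 + 0 = -2)
B(F, H) = -8
u = -190/9 (u = -18 + 28/(-9) = -18 + 28*(-⅑) = -18 - 28/9 = -190/9 ≈ -21.111)
1/((138*u + (B(7, g(5, -3)) - 1*79)) - 96521) = 1/((138*(-190/9) + (-8 - 1*79)) - 96521) = 1/((-8740/3 + (-8 - 79)) - 96521) = 1/((-8740/3 - 87) - 96521) = 1/(-9001/3 - 96521) = 1/(-298564/3) = -3/298564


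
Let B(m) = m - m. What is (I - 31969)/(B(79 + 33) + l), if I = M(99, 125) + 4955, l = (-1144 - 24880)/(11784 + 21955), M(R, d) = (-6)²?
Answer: 455105371/13012 ≈ 34976.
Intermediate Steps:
M(R, d) = 36
l = -26024/33739 ≈ -0.77133
B(m) = 0
I = 4991 (I = 36 + 4955 = 4991)
(I - 31969)/(B(79 + 33) + l) = (4991 - 31969)/(0 - 26024/33739) = -26978/(-26024/33739) = -26978*(-33739/26024) = 455105371/13012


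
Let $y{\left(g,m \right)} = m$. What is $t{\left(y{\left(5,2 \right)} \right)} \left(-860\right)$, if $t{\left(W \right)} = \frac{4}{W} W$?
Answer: $-3440$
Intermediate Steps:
$t{\left(W \right)} = 4$
$t{\left(y{\left(5,2 \right)} \right)} \left(-860\right) = 4 \left(-860\right) = -3440$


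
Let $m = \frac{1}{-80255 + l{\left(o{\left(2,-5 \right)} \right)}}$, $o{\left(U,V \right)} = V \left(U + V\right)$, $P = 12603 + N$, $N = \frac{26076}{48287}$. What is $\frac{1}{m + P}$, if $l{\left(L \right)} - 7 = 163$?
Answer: $\frac{3867064395}{48738700818358} \approx 7.9343 \cdot 10^{-5}$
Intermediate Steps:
$N = \frac{26076}{48287}$ ($N = 26076 \cdot \frac{1}{48287} = \frac{26076}{48287} \approx 0.54002$)
$P = \frac{608587137}{48287}$ ($P = 12603 + \frac{26076}{48287} = \frac{608587137}{48287} \approx 12604.0$)
$l{\left(L \right)} = 170$ ($l{\left(L \right)} = 7 + 163 = 170$)
$m = - \frac{1}{80085}$ ($m = \frac{1}{-80255 + 170} = \frac{1}{-80085} = - \frac{1}{80085} \approx -1.2487 \cdot 10^{-5}$)
$\frac{1}{m + P} = \frac{1}{- \frac{1}{80085} + \frac{608587137}{48287}} = \frac{1}{\frac{48738700818358}{3867064395}} = \frac{3867064395}{48738700818358}$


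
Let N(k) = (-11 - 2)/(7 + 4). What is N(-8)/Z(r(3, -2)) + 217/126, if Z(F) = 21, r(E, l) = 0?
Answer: 2309/1386 ≈ 1.6659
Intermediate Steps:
N(k) = -13/11
N(-8)/Z(r(3, -2)) + 217/126 = -13/11/21 + 217/126 = -13/11*1/21 + 217*(1/126) = -13/231 + 31/18 = 2309/1386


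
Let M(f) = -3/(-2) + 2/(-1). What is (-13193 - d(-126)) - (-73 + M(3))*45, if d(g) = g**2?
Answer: -51523/2 ≈ -25762.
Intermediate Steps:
M(f) = -1/2 (M(f) = -3*(-1/2) + 2*(-1) = 3/2 - 2 = -1/2)
(-13193 - d(-126)) - (-73 + M(3))*45 = (-13193 - 1*(-126)**2) - (-73 - 1/2)*45 = (-13193 - 1*15876) - (-147)*45/2 = (-13193 - 15876) - 1*(-6615/2) = -29069 + 6615/2 = -51523/2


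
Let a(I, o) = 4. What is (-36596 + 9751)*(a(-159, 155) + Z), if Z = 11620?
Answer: -312046280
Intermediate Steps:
(-36596 + 9751)*(a(-159, 155) + Z) = (-36596 + 9751)*(4 + 11620) = -26845*11624 = -312046280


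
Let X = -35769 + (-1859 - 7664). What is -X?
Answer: 45292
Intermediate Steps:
X = -45292 (X = -35769 - 9523 = -45292)
-X = -1*(-45292) = 45292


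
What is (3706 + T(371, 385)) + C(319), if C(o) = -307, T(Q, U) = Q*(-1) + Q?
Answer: 3399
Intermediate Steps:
T(Q, U) = 0 (T(Q, U) = -Q + Q = 0)
(3706 + T(371, 385)) + C(319) = (3706 + 0) - 307 = 3706 - 307 = 3399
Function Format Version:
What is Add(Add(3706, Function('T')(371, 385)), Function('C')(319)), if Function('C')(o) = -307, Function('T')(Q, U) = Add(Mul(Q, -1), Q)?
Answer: 3399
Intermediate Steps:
Function('T')(Q, U) = 0 (Function('T')(Q, U) = Add(Mul(-1, Q), Q) = 0)
Add(Add(3706, Function('T')(371, 385)), Function('C')(319)) = Add(Add(3706, 0), -307) = Add(3706, -307) = 3399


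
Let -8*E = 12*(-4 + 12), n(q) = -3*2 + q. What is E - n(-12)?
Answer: 6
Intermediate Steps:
n(q) = -6 + q
E = -12 (E = -3*(-4 + 12)/2 = -3*8/2 = -⅛*96 = -12)
E - n(-12) = -12 - (-6 - 12) = -12 - 1*(-18) = -12 + 18 = 6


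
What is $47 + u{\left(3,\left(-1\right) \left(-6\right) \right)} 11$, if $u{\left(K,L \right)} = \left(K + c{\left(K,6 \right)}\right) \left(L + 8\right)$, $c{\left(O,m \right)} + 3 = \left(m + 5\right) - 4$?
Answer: $1125$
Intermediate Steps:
$c{\left(O,m \right)} = -2 + m$ ($c{\left(O,m \right)} = -3 + \left(\left(m + 5\right) - 4\right) = -3 + \left(\left(5 + m\right) - 4\right) = -3 + \left(1 + m\right) = -2 + m$)
$u{\left(K,L \right)} = \left(4 + K\right) \left(8 + L\right)$ ($u{\left(K,L \right)} = \left(K + \left(-2 + 6\right)\right) \left(L + 8\right) = \left(K + 4\right) \left(8 + L\right) = \left(4 + K\right) \left(8 + L\right)$)
$47 + u{\left(3,\left(-1\right) \left(-6\right) \right)} 11 = 47 + \left(32 + 4 \left(\left(-1\right) \left(-6\right)\right) + 8 \cdot 3 + 3 \left(\left(-1\right) \left(-6\right)\right)\right) 11 = 47 + \left(32 + 4 \cdot 6 + 24 + 3 \cdot 6\right) 11 = 47 + \left(32 + 24 + 24 + 18\right) 11 = 47 + 98 \cdot 11 = 47 + 1078 = 1125$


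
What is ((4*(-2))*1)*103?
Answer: -824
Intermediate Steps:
((4*(-2))*1)*103 = -8*1*103 = -8*103 = -824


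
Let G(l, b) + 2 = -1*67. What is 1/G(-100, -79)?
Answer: -1/69 ≈ -0.014493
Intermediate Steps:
G(l, b) = -69 (G(l, b) = -2 - 1*67 = -2 - 67 = -69)
1/G(-100, -79) = 1/(-69) = -1/69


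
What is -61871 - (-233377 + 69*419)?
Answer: 142595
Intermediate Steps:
-61871 - (-233377 + 69*419) = -61871 - (-233377 + 28911) = -61871 - 1*(-204466) = -61871 + 204466 = 142595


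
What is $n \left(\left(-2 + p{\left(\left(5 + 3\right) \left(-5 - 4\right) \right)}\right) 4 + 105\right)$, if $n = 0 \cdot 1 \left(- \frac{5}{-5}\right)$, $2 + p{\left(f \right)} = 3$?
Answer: $0$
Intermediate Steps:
$p{\left(f \right)} = 1$ ($p{\left(f \right)} = -2 + 3 = 1$)
$n = 0$ ($n = 0 \left(\left(-5\right) \left(- \frac{1}{5}\right)\right) = 0 \cdot 1 = 0$)
$n \left(\left(-2 + p{\left(\left(5 + 3\right) \left(-5 - 4\right) \right)}\right) 4 + 105\right) = 0 \left(\left(-2 + 1\right) 4 + 105\right) = 0 \left(\left(-1\right) 4 + 105\right) = 0 \left(-4 + 105\right) = 0 \cdot 101 = 0$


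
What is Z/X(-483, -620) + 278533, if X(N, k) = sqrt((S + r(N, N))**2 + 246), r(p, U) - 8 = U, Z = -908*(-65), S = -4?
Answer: 278533 + 59020*sqrt(229687)/229687 ≈ 2.7866e+5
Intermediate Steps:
Z = 59020
r(p, U) = 8 + U
X(N, k) = sqrt(246 + (4 + N)**2) (X(N, k) = sqrt((-4 + (8 + N))**2 + 246) = sqrt((4 + N)**2 + 246) = sqrt(246 + (4 + N)**2))
Z/X(-483, -620) + 278533 = 59020/(sqrt(246 + (4 - 483)**2)) + 278533 = 59020/(sqrt(246 + (-479)**2)) + 278533 = 59020/(sqrt(246 + 229441)) + 278533 = 59020/(sqrt(229687)) + 278533 = 59020*(sqrt(229687)/229687) + 278533 = 59020*sqrt(229687)/229687 + 278533 = 278533 + 59020*sqrt(229687)/229687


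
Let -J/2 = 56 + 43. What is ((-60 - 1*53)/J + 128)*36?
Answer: 50914/11 ≈ 4628.5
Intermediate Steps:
J = -198 (J = -2*(56 + 43) = -2*99 = -198)
((-60 - 1*53)/J + 128)*36 = ((-60 - 1*53)/(-198) + 128)*36 = ((-60 - 53)*(-1/198) + 128)*36 = (-113*(-1/198) + 128)*36 = (113/198 + 128)*36 = (25457/198)*36 = 50914/11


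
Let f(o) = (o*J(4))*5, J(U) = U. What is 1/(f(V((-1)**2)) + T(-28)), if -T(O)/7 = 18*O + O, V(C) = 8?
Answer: 1/3884 ≈ 0.00025747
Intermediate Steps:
f(o) = 20*o (f(o) = (o*4)*5 = (4*o)*5 = 20*o)
T(O) = -133*O (T(O) = -7*(18*O + O) = -133*O)
1/(f(V((-1)**2)) + T(-28)) = 1/(20*8 - 133*(-28)) = 1/(160 + 3724) = 1/3884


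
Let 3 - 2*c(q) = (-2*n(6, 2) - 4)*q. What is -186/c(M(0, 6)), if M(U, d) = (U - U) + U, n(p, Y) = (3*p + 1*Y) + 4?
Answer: -124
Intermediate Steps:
n(p, Y) = 4 + Y + 3*p (n(p, Y) = (3*p + Y) + 4 = (Y + 3*p) + 4 = 4 + Y + 3*p)
M(U, d) = U (M(U, d) = 0 + U = U)
c(q) = 3/2 + 26*q (c(q) = 3/2 - (-2*(4 + 2 + 3*6) - 4)*q/2 = 3/2 - (-2*(4 + 2 + 18) - 4)*q/2 = 3/2 - (-2*24 - 4)*q/2 = 3/2 - (-48 - 4)*q/2 = 3/2 - (-26)*q = 3/2 + 26*q)
-186/c(M(0, 6)) = -186/(3/2 + 26*0) = -186/(3/2 + 0) = -186/3/2 = -186*2/3 = -124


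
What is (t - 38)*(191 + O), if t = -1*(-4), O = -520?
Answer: 11186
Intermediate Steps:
t = 4
(t - 38)*(191 + O) = (4 - 38)*(191 - 520) = -34*(-329) = 11186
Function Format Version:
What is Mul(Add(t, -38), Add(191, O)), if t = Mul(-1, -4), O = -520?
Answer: 11186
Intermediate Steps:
t = 4
Mul(Add(t, -38), Add(191, O)) = Mul(Add(4, -38), Add(191, -520)) = Mul(-34, -329) = 11186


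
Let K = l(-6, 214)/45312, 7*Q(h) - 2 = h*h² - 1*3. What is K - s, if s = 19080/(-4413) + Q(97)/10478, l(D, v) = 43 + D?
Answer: -19846018271141/2444400381696 ≈ -8.1190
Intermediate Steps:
Q(h) = -⅐ + h³/7 (Q(h) = 2/7 + (h*h² - 1*3)/7 = 2/7 + (h³ - 3)/7 = 2/7 + (-3 + h³)/7 = 2/7 + (-3/7 + h³/7) = -⅐ + h³/7)
s = 438029976/53945983 (s = 19080/(-4413) + (-⅐ + (⅐)*97³)/10478 = 19080*(-1/4413) + (-⅐ + (⅐)*912673)*(1/10478) = -6360/1471 + (-⅐ + 912673/7)*(1/10478) = -6360/1471 + (912672/7)*(1/10478) = -6360/1471 + 456336/36673 = 438029976/53945983 ≈ 8.1198)
K = 37/45312 (K = (43 - 6)/45312 = 37*(1/45312) = 37/45312 ≈ 0.00081656)
K - s = 37/45312 - 1*438029976/53945983 = 37/45312 - 438029976/53945983 = -19846018271141/2444400381696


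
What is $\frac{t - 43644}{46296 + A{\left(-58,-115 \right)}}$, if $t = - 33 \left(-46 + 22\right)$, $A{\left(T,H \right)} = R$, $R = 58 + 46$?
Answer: $- \frac{10713}{11600} \approx -0.92353$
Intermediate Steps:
$R = 104$
$A{\left(T,H \right)} = 104$
$t = 792$ ($t = \left(-33\right) \left(-24\right) = 792$)
$\frac{t - 43644}{46296 + A{\left(-58,-115 \right)}} = \frac{792 - 43644}{46296 + 104} = - \frac{42852}{46400} = \left(-42852\right) \frac{1}{46400} = - \frac{10713}{11600}$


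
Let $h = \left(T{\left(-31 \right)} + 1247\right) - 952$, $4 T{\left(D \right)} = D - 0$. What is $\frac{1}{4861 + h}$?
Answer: $\frac{4}{20593} \approx 0.00019424$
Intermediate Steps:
$T{\left(D \right)} = \frac{D}{4}$ ($T{\left(D \right)} = \frac{D - 0}{4} = \frac{D + 0}{4} = \frac{D}{4}$)
$h = \frac{1149}{4}$ ($h = \left(\frac{1}{4} \left(-31\right) + 1247\right) - 952 = \left(- \frac{31}{4} + 1247\right) - 952 = \frac{4957}{4} - 952 = \frac{1149}{4} \approx 287.25$)
$\frac{1}{4861 + h} = \frac{1}{4861 + \frac{1149}{4}} = \frac{1}{\frac{20593}{4}} = \frac{4}{20593}$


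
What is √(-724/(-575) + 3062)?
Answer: √40511602/115 ≈ 55.347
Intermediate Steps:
√(-724/(-575) + 3062) = √(-724*(-1/575) + 3062) = √(724/575 + 3062) = √(1761374/575) = √40511602/115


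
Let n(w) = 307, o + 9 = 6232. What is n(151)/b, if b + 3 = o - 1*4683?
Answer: 307/1537 ≈ 0.19974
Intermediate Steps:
o = 6223 (o = -9 + 6232 = 6223)
b = 1537 (b = -3 + (6223 - 1*4683) = -3 + (6223 - 4683) = -3 + 1540 = 1537)
n(151)/b = 307/1537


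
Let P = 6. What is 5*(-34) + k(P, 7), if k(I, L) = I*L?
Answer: -128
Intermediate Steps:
5*(-34) + k(P, 7) = 5*(-34) + 6*7 = -170 + 42 = -128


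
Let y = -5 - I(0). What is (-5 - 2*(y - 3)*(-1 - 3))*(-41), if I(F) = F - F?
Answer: 2829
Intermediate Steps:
I(F) = 0
y = -5 (y = -5 - 1*0 = -5 + 0 = -5)
(-5 - 2*(y - 3)*(-1 - 3))*(-41) = (-5 - 2*(-5 - 3)*(-1 - 3))*(-41) = (-5 - (-16)*(-4))*(-41) = (-5 - 2*32)*(-41) = (-5 - 64)*(-41) = -69*(-41) = 2829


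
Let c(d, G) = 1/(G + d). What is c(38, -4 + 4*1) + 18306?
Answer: 695629/38 ≈ 18306.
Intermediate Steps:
c(38, -4 + 4*1) + 18306 = 1/((-4 + 4*1) + 38) + 18306 = 1/((-4 + 4) + 38) + 18306 = 1/(0 + 38) + 18306 = 1/38 + 18306 = 695629/38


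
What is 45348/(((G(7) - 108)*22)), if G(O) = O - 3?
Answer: -11337/572 ≈ -19.820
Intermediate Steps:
G(O) = -3 + O
45348/(((G(7) - 108)*22)) = 45348/((((-3 + 7) - 108)*22)) = 45348/(((4 - 108)*22)) = 45348/((-104*22)) = 45348/(-2288) = 45348*(-1/2288) = -11337/572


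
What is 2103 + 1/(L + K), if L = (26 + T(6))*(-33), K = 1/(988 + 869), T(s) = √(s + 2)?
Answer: 5275536439246326/2508577935337 + 227597634*√2/2508577935337 ≈ 2103.0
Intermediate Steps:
T(s) = √(2 + s)
K = 1/1857 ≈ 0.00053850
L = -858 - 66*√2 (L = (26 + √(2 + 6))*(-33) = (26 + √8)*(-33) = (26 + 2*√2)*(-33) = -858 - 66*√2 ≈ -951.34)
2103 + 1/(L + K) = 2103 + 1/((-858 - 66*√2) + 1/1857) = 2103 + 1/(-1593305/1857 - 66*√2)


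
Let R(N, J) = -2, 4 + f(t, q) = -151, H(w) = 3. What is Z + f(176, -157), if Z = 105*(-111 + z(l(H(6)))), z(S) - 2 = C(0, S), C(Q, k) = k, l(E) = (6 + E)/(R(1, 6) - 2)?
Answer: -47345/4 ≈ -11836.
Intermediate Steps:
f(t, q) = -155 (f(t, q) = -4 - 151 = -155)
l(E) = -3/2 - E/4 (l(E) = (6 + E)/(-2 - 2) = (6 + E)/(-4) = (6 + E)*(-¼) = -3/2 - E/4)
z(S) = 2 + S
Z = -46725/4 (Z = 105*(-111 + (2 + (-3/2 - ¼*3))) = 105*(-111 + (2 + (-3/2 - ¾))) = 105*(-111 + (2 - 9/4)) = 105*(-111 - ¼) = 105*(-445/4) = -46725/4 ≈ -11681.)
Z + f(176, -157) = -46725/4 - 155 = -47345/4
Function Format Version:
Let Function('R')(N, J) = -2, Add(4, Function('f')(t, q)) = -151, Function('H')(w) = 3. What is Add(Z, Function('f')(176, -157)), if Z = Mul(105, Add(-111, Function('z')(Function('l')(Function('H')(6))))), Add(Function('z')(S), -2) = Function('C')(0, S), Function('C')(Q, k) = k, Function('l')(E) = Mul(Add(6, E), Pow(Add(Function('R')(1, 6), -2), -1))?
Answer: Rational(-47345, 4) ≈ -11836.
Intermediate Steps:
Function('f')(t, q) = -155 (Function('f')(t, q) = Add(-4, -151) = -155)
Function('l')(E) = Add(Rational(-3, 2), Mul(Rational(-1, 4), E)) (Function('l')(E) = Mul(Add(6, E), Pow(Add(-2, -2), -1)) = Mul(Add(6, E), Pow(-4, -1)) = Mul(Add(6, E), Rational(-1, 4)) = Add(Rational(-3, 2), Mul(Rational(-1, 4), E)))
Function('z')(S) = Add(2, S)
Z = Rational(-46725, 4) (Z = Mul(105, Add(-111, Add(2, Add(Rational(-3, 2), Mul(Rational(-1, 4), 3))))) = Mul(105, Add(-111, Add(2, Add(Rational(-3, 2), Rational(-3, 4))))) = Mul(105, Add(-111, Add(2, Rational(-9, 4)))) = Mul(105, Add(-111, Rational(-1, 4))) = Mul(105, Rational(-445, 4)) = Rational(-46725, 4) ≈ -11681.)
Add(Z, Function('f')(176, -157)) = Add(Rational(-46725, 4), -155) = Rational(-47345, 4)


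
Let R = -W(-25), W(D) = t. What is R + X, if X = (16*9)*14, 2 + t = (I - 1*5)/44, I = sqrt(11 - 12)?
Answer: 88797/44 - I/44 ≈ 2018.1 - 0.022727*I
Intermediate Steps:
I
t = -93/44 + I/44 (t = -2 + (I - 1*5)/44 = -2 + (I - 5)*(1/44) = -2 + (-5 + I)*(1/44) = -2 + (-5/44 + I/44) = -93/44 + I/44 ≈ -2.1136 + 0.022727*I)
W(D) = -93/44 + I/44
X = 2016 (X = 144*14 = 2016)
R = 93/44 - I/44 (R = -(-93/44 + I/44) = 93/44 - I/44 ≈ 2.1136 - 0.022727*I)
R + X = (93/44 - I/44) + 2016 = 88797/44 - I/44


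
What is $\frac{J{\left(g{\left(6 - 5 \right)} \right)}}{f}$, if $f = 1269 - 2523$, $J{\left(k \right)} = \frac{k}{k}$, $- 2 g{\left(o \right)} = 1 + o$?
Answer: $- \frac{1}{1254} \approx -0.00079745$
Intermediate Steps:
$g{\left(o \right)} = - \frac{1}{2} - \frac{o}{2}$ ($g{\left(o \right)} = - \frac{1 + o}{2} = - \frac{1}{2} - \frac{o}{2}$)
$J{\left(k \right)} = 1$
$f = -1254$ ($f = 1269 - 2523 = -1254$)
$\frac{J{\left(g{\left(6 - 5 \right)} \right)}}{f} = 1 \frac{1}{-1254} = 1 \left(- \frac{1}{1254}\right) = - \frac{1}{1254}$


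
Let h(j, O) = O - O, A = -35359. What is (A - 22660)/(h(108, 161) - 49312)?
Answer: 58019/49312 ≈ 1.1766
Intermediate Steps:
h(j, O) = 0
(A - 22660)/(h(108, 161) - 49312) = (-35359 - 22660)/(0 - 49312) = -58019/(-49312) = -58019*(-1/49312) = 58019/49312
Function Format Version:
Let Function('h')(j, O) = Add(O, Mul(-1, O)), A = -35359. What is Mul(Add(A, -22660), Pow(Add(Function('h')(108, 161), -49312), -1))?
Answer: Rational(58019, 49312) ≈ 1.1766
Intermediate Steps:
Function('h')(j, O) = 0
Mul(Add(A, -22660), Pow(Add(Function('h')(108, 161), -49312), -1)) = Mul(Add(-35359, -22660), Pow(Add(0, -49312), -1)) = Mul(-58019, Pow(-49312, -1)) = Mul(-58019, Rational(-1, 49312)) = Rational(58019, 49312)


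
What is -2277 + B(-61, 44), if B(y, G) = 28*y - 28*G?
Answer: -5217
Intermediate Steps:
B(y, G) = -28*G + 28*y
-2277 + B(-61, 44) = -2277 + (-28*44 + 28*(-61)) = -2277 + (-1232 - 1708) = -2277 - 2940 = -5217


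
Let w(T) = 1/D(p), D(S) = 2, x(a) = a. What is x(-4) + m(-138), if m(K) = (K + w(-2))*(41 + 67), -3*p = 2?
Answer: -14854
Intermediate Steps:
p = -⅔ (p = -⅓*2 = -⅔ ≈ -0.66667)
w(T) = ½ (w(T) = 1/2 = ½)
m(K) = 54 + 108*K (m(K) = (K + ½)*(41 + 67) = (½ + K)*108 = 54 + 108*K)
x(-4) + m(-138) = -4 + (54 + 108*(-138)) = -4 + (54 - 14904) = -4 - 14850 = -14854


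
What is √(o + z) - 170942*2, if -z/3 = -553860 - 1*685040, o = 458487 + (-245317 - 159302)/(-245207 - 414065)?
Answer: -341884 + √453675437259191094/329636 ≈ -3.3984e+5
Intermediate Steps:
o = 302268046083/659272 (o = 458487 - 404619/(-659272) = 458487 - 404619*(-1/659272) = 458487 + 404619/659272 = 302268046083/659272 ≈ 4.5849e+5)
z = 3716700 (z = -3*(-553860 - 1*685040) = -3*(-553860 - 685040) = -3*(-1238900) = 3716700)
√(o + z) - 170942*2 = √(302268046083/659272 + 3716700) - 170942*2 = √(2752584288483/659272) - 341884 = √453675437259191094/329636 - 341884 = -341884 + √453675437259191094/329636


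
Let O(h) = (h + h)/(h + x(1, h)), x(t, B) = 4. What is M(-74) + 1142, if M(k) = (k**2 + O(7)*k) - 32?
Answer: 71410/11 ≈ 6491.8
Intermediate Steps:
O(h) = 2*h/(4 + h) (O(h) = (h + h)/(h + 4) = (2*h)/(4 + h) = 2*h/(4 + h))
M(k) = -32 + k**2 + 14*k/11 (M(k) = (k**2 + (2*7/(4 + 7))*k) - 32 = (k**2 + (2*7/11)*k) - 32 = (k**2 + (2*7*(1/11))*k) - 32 = (k**2 + 14*k/11) - 32 = -32 + k**2 + 14*k/11)
M(-74) + 1142 = (-32 + (-74)**2 + (14/11)*(-74)) + 1142 = (-32 + 5476 - 1036/11) + 1142 = 58848/11 + 1142 = 71410/11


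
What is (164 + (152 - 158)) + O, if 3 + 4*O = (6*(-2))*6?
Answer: 557/4 ≈ 139.25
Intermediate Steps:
O = -75/4 (O = -¾ + ((6*(-2))*6)/4 = -¾ + (-12*6)/4 = -¾ + (¼)*(-72) = -¾ - 18 = -75/4 ≈ -18.750)
(164 + (152 - 158)) + O = (164 + (152 - 158)) - 75/4 = (164 - 6) - 75/4 = 158 - 75/4 = 557/4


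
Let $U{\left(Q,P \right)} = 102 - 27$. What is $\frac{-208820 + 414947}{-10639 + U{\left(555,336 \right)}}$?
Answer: $- \frac{206127}{10564} \approx -19.512$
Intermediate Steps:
$U{\left(Q,P \right)} = 75$
$\frac{-208820 + 414947}{-10639 + U{\left(555,336 \right)}} = \frac{-208820 + 414947}{-10639 + 75} = \frac{206127}{-10564} = 206127 \left(- \frac{1}{10564}\right) = - \frac{206127}{10564}$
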